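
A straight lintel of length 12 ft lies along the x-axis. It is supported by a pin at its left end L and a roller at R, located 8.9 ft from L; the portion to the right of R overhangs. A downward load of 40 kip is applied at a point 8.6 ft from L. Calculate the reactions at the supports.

Taking moments about L: R_y·8.9 − 40·8.6 = 0 → R_y = 344/8.9 = 38.6517 ≈ 38.65 kip.
ΣF_y = 0: L_y + 38.6517 − 40 = 0 → L_y = 1.348 kip.
ΣF_x = 0: no horizontal applied forces, so L_x = 0.

L_x = 0, L_y = 1.348 kip, R_y = 38.65 kip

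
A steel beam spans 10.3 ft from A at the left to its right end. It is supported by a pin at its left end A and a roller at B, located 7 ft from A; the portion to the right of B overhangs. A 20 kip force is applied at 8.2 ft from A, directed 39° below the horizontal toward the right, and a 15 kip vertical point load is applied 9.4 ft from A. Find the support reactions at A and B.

A_x = -15.54 kip, A_y = -7.301 kip, B_y = 34.89 kip

ΣM about A: B_y·7 − 20·sin39°·8.2 − 15·9.4 = 0 → B_y = 244.209/7 = 34.887 ≈ 34.89 kip.
ΣF_y = 0: A_y + 34.887 − 20·sin39° − 15 = 0 → A_y = -7.301 kip.
ΣF_x = 0: A_x + 20·cos39° = 0 → A_x = -15.54 kip.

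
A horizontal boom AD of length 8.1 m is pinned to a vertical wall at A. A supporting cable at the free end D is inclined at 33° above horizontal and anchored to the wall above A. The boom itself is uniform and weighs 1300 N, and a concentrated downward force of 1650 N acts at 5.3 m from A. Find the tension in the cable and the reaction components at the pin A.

T = 3176 N, A_x = 2663 N, A_y = 1220 N

ΣM about A: T·sin33°·8.1 − 1300·4.05 − 1650·5.3 = 0 → T = 14010/(8.1·0.544639) = 3175.74 ≈ 3176 N.
ΣF_x = 0: A_x − T·cos33° = 0 → A_x = 3175.74 × 0.838671 = 2663 N.
ΣF_y = 0: A_y + T·sin33° − 1300 − 1650 = 0 → A_y = 2950 − 3175.74 × 0.544639 = 1220 N.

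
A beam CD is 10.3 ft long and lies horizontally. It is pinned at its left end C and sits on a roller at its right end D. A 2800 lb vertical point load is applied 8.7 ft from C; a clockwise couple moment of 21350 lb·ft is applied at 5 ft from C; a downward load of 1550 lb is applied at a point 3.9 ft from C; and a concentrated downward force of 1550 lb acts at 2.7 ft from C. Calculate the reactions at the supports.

ΣM about C: D_y·10.3 − 2800·8.7 − 21350 − 1550·3.9 − 1550·2.7 = 0 → D_y = 55940/10.3 = 5431.07 ≈ 5431 lb.
ΣF_y = 0: C_y + 5431.07 − 2800 − 1550 − 1550 = 0 → C_y = 468.9 lb.
ΣF_x = 0: no horizontal applied forces, so C_x = 0.

C_x = 0, C_y = 468.9 lb, D_y = 5431 lb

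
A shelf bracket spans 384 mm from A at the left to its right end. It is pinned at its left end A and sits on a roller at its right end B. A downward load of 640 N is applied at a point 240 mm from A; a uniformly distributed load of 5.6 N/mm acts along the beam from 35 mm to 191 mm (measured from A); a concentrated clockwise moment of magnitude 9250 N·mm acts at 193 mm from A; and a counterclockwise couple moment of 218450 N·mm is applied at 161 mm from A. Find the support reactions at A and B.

Resultant of the distributed load: 5.6 × 156 = 873.6 N at 113 mm from A.
Taking moments about A: B_y·384 − 640·240 − (5.6·156)·113 − 9250 + 218450 = 0 → B_y = 43116.8/384 = 112.283 ≈ 112.3 N.
ΣF_y = 0: A_y + 112.283 − 640 − 5.6·156 = 0 → A_y = 1401 N.
ΣF_x = 0: no horizontal applied forces, so A_x = 0.

A_x = 0, A_y = 1401 N, B_y = 112.3 N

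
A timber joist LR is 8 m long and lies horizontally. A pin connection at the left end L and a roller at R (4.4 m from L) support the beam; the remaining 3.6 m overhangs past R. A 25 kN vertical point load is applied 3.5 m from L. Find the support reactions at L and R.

Taking moments about L: R_y·4.4 − 25·3.5 = 0 → R_y = 87.5/4.4 = 19.8864 ≈ 19.89 kN.
ΣF_y = 0: L_y + 19.8864 − 25 = 0 → L_y = 5.114 kN.
ΣF_x = 0: no horizontal applied forces, so L_x = 0.

L_x = 0, L_y = 5.114 kN, R_y = 19.89 kN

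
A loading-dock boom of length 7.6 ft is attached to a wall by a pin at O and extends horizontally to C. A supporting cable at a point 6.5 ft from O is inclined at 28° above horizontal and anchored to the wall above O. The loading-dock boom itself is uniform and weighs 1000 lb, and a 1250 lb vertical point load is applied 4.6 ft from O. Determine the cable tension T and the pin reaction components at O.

T = 3130 lb, O_x = 2763 lb, O_y = 780.8 lb

ΣM about O: T·sin28°·6.5 − 1000·3.8 − 1250·4.6 = 0 → T = 9550/(6.5·0.469472) = 3129.54 ≈ 3130 lb.
ΣF_x = 0: O_x − T·cos28° = 0 → O_x = 3129.54 × 0.882948 = 2763 lb.
ΣF_y = 0: O_y + T·sin28° − 1000 − 1250 = 0 → O_y = 2250 − 3129.54 × 0.469472 = 780.8 lb.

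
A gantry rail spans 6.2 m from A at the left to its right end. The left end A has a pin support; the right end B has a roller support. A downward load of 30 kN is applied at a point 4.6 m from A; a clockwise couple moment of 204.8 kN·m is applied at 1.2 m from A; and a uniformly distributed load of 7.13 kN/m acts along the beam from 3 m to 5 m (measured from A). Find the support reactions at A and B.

A_x = 0, A_y = -20.23 kN, B_y = 64.49 kN

Resultant of the distributed load: 7.13 × 2 = 14.26 kN at 4 m from A.
ΣM about A: B_y·6.2 − 30·4.6 − 204.8 − (7.13·2)·4 = 0 → B_y = 399.84/6.2 = 64.4903 ≈ 64.49 kN.
ΣF_y = 0: A_y + 64.4903 − 30 − 7.13·2 = 0 → A_y = -20.23 kN.
ΣF_x = 0: no horizontal applied forces, so A_x = 0.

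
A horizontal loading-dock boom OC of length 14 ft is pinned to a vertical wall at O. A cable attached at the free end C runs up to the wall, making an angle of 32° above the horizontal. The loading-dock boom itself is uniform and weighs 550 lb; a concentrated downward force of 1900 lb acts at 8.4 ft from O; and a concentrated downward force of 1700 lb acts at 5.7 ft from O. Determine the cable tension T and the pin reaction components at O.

ΣM about O: T·sin32°·14 − 550·7 − 1900·8.4 − 1700·5.7 = 0 → T = 29500/(14·0.529919) = 3976.35 ≈ 3976 lb.
ΣF_x = 0: O_x − T·cos32° = 0 → O_x = 3976.35 × 0.848048 = 3372 lb.
ΣF_y = 0: O_y + T·sin32° − 550 − 1900 − 1700 = 0 → O_y = 4150 − 3976.35 × 0.529919 = 2043 lb.

T = 3976 lb, O_x = 3372 lb, O_y = 2043 lb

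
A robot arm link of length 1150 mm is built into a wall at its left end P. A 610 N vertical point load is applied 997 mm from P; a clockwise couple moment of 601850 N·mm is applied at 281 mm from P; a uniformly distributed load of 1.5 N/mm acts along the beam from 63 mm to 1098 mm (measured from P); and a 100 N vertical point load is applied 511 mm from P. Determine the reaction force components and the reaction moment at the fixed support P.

P_x = 0, P_y = 2262 N, M_P = 2162000 N·mm

Resultant of the distributed load: 1.5 × 1035 = 1552.5 N at 580.5 mm from P.
ΣF_x = 0: P_x = 0.
ΣF_y = 0: P_y − 610 − 1.5·1035 − 100 = 0 → P_y = 2262 N.
ΣM about P: M_P − 610·997 − 601850 − (1.5·1035)·580.5 − 100·511 = 0 → M_P = 2162000 N·mm.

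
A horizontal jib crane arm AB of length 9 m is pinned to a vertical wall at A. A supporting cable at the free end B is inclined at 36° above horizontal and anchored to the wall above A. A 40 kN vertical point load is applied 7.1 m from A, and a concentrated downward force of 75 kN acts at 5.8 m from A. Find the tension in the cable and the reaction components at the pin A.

ΣM about A: T·sin36°·9 − 40·7.1 − 75·5.8 = 0 → T = 719/(9·0.587785) = 135.915 ≈ 135.9 kN.
ΣF_x = 0: A_x − T·cos36° = 0 → A_x = 135.915 × 0.809017 = 110.0 kN.
ΣF_y = 0: A_y + T·sin36° − 40 − 75 = 0 → A_y = 115 − 135.915 × 0.587785 = 35.11 kN.

T = 135.9 kN, A_x = 110.0 kN, A_y = 35.11 kN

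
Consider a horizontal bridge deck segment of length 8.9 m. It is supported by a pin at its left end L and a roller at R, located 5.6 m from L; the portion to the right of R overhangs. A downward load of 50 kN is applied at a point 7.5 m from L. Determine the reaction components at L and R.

ΣM about L: R_y·5.6 − 50·7.5 = 0 → R_y = 375/5.6 = 66.9643 ≈ 66.96 kN.
ΣF_y = 0: L_y + 66.9643 − 50 = 0 → L_y = -16.96 kN.
ΣF_x = 0: no horizontal applied forces, so L_x = 0.

L_x = 0, L_y = -16.96 kN, R_y = 66.96 kN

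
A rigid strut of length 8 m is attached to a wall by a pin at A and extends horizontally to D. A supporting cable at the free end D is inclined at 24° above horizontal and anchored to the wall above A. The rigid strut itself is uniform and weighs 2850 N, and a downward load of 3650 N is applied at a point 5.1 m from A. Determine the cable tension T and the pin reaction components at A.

T = 9224 N, A_x = 8427 N, A_y = 2748 N

ΣM about A: T·sin24°·8 − 2850·4 − 3650·5.1 = 0 → T = 30015/(8·0.406737) = 9224.33 ≈ 9224 N.
ΣF_x = 0: A_x − T·cos24° = 0 → A_x = 9224.33 × 0.913545 = 8427 N.
ΣF_y = 0: A_y + T·sin24° − 2850 − 3650 = 0 → A_y = 6500 − 9224.33 × 0.406737 = 2748 N.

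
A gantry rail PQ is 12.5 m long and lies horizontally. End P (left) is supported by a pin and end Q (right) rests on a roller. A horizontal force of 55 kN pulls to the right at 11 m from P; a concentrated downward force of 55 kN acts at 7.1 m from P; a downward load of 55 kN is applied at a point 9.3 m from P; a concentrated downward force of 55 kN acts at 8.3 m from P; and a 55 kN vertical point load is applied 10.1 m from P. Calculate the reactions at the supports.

ΣM about P: Q_y·12.5 − 55·7.1 − 55·9.3 − 55·8.3 − 55·10.1 = 0 → Q_y = 1914/12.5 = 153.12 ≈ 153.1 kN.
ΣF_y = 0: P_y + 153.12 − 55 − 55 − 55 − 55 = 0 → P_y = 66.88 kN.
ΣF_x = 0: P_x + 55 = 0 → P_x = -55.00 kN.

P_x = -55.00 kN, P_y = 66.88 kN, Q_y = 153.1 kN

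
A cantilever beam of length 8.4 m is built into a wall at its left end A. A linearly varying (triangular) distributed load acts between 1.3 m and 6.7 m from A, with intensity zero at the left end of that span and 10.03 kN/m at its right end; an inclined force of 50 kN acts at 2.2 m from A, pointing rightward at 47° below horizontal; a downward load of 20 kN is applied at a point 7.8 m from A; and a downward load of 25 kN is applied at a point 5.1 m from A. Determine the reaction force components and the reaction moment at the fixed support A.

Resultant of the triangular load: ½ × 10.03 × 5.4 = 27.081 kN, acting at 4.9 m from A (one-third of the span from the peak).
ΣF_x = 0: A_x + 50·cos47° = 0 → A_x = -34.10 kN.
ΣF_y = 0: A_y − ½·10.03·5.4 − 50·sin47° − 20 − 25 = 0 → A_y = 108.6 kN.
ΣM about A: M_A − (½·10.03·5.4)·4.9 − 50·sin47°·2.2 − 20·7.8 − 25·5.1 = 0 → M_A = 496.6 kN·m.

A_x = -34.10 kN, A_y = 108.6 kN, M_A = 496.6 kN·m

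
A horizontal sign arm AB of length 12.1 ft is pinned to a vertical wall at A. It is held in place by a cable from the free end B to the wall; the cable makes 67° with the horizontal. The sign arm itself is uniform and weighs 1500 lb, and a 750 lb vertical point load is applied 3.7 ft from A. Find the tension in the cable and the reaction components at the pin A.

ΣM about A: T·sin67°·12.1 − 1500·6.05 − 750·3.7 = 0 → T = 11850/(12.1·0.920505) = 1063.91 ≈ 1064 lb.
ΣF_x = 0: A_x − T·cos67° = 0 → A_x = 1063.91 × 0.390731 = 415.7 lb.
ΣF_y = 0: A_y + T·sin67° − 1500 − 750 = 0 → A_y = 2250 − 1063.91 × 0.920505 = 1271 lb.

T = 1064 lb, A_x = 415.7 lb, A_y = 1271 lb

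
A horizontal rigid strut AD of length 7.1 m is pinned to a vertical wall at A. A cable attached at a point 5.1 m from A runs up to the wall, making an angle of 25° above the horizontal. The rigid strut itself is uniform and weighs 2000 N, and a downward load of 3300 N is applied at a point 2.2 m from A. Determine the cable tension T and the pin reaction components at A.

T = 6662 N, A_x = 6038 N, A_y = 2484 N

ΣM about A: T·sin25°·5.1 − 2000·3.55 − 3300·2.2 = 0 → T = 14360/(5.1·0.422618) = 6662.49 ≈ 6662 N.
ΣF_x = 0: A_x − T·cos25° = 0 → A_x = 6662.49 × 0.906308 = 6038 N.
ΣF_y = 0: A_y + T·sin25° − 2000 − 3300 = 0 → A_y = 5300 − 6662.49 × 0.422618 = 2484 N.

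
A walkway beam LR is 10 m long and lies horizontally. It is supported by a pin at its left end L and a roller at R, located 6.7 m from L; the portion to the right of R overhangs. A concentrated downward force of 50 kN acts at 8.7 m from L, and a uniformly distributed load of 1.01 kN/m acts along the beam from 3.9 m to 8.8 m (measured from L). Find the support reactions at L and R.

Resultant of the distributed load: 1.01 × 4.9 = 4.949 kN at 6.35 m from L.
ΣM about L: R_y·6.7 − 50·8.7 − (1.01·4.9)·6.35 = 0 → R_y = 466.42615/6.7 = 69.6158 ≈ 69.62 kN.
ΣF_y = 0: L_y + 69.6158 − 50 − 1.01·4.9 = 0 → L_y = -14.67 kN.
ΣF_x = 0: no horizontal applied forces, so L_x = 0.

L_x = 0, L_y = -14.67 kN, R_y = 69.62 kN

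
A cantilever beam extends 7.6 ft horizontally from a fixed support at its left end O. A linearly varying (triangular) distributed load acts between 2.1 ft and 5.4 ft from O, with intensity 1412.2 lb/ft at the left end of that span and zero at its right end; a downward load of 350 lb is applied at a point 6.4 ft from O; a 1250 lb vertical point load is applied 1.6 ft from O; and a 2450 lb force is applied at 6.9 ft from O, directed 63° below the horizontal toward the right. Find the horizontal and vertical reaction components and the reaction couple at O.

Resultant of the triangular load: ½ × 1412.2 × 3.3 = 2330.13 lb, acting at 3.2 ft from O (one-third of the span from the peak).
ΣF_x = 0: O_x + 2450·cos63° = 0 → O_x = -1112 lb.
ΣF_y = 0: O_y − ½·1412.2·3.3 − 350 − 1250 − 2450·sin63° = 0 → O_y = 6113 lb.
ΣM about O: M_O − (½·1412.2·3.3)·3.2 − 350·6.4 − 1250·1.6 − 2450·sin63°·6.9 = 0 → M_O = 26760 lb·ft.

O_x = -1112 lb, O_y = 6113 lb, M_O = 26760 lb·ft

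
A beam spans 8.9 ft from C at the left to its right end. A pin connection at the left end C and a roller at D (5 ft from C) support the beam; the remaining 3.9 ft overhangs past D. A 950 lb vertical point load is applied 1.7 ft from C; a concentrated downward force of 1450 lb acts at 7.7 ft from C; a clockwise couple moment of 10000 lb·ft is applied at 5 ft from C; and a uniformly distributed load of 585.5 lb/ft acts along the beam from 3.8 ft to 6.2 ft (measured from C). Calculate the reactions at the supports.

C_x = 0, C_y = -2156 lb, D_y = 5961 lb

Resultant of the distributed load: 585.5 × 2.4 = 1405.2 lb at 5 ft from C.
Taking moments about C: D_y·5 − 950·1.7 − 1450·7.7 − 10000 − (585.5·2.4)·5 = 0 → D_y = 29806/5 = 5961.2 ≈ 5961 lb.
ΣF_y = 0: C_y + 5961.2 − 950 − 1450 − 585.5·2.4 = 0 → C_y = -2156 lb.
ΣF_x = 0: no horizontal applied forces, so C_x = 0.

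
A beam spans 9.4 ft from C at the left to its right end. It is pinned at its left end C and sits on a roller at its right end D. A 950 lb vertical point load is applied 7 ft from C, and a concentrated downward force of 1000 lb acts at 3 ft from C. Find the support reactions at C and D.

C_x = 0, C_y = 923.4 lb, D_y = 1027 lb

Moments about C: D_y·9.4 − 950·7 − 1000·3 = 0 → D_y = 9650/9.4 = 1026.6 ≈ 1027 lb.
ΣF_y = 0: C_y + 1026.6 − 950 − 1000 = 0 → C_y = 923.4 lb.
ΣF_x = 0: no horizontal applied forces, so C_x = 0.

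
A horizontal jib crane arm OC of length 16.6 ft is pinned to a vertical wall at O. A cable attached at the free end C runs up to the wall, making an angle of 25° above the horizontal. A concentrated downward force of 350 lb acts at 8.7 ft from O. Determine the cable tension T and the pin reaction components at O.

T = 434.0 lb, O_x = 393.4 lb, O_y = 166.6 lb

ΣM about O: T·sin25°·16.6 − 350·8.7 = 0 → T = 3045/(16.6·0.422618) = 434.041 ≈ 434.0 lb.
ΣF_x = 0: O_x − T·cos25° = 0 → O_x = 434.041 × 0.906308 = 393.4 lb.
ΣF_y = 0: O_y + T·sin25° − 350 = 0 → O_y = 350 − 434.041 × 0.422618 = 166.6 lb.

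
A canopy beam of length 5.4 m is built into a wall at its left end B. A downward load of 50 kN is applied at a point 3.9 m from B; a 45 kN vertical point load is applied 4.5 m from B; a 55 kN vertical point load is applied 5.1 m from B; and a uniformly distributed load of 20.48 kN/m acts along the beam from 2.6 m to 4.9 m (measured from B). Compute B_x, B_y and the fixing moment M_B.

Resultant of the distributed load: 20.48 × 2.3 = 47.104 kN at 3.75 m from B.
ΣF_x = 0: B_x = 0.
ΣF_y = 0: B_y − 50 − 45 − 55 − 20.48·2.3 = 0 → B_y = 197.1 kN.
ΣM about B: M_B − 50·3.9 − 45·4.5 − 55·5.1 − (20.48·2.3)·3.75 = 0 → M_B = 854.6 kN·m.

B_x = 0, B_y = 197.1 kN, M_B = 854.6 kN·m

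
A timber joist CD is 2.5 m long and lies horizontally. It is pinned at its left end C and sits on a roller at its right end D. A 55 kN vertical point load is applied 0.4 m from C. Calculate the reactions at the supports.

ΣM about C: D_y·2.5 − 55·0.4 = 0 → D_y = 22/2.5 = 8.800 kN.
ΣF_y = 0: C_y + 8.8 − 55 = 0 → C_y = 46.20 kN.
ΣF_x = 0: no horizontal applied forces, so C_x = 0.

C_x = 0, C_y = 46.20 kN, D_y = 8.800 kN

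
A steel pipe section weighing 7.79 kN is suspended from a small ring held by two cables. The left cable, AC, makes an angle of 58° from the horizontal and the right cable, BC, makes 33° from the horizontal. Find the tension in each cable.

T_AC = 6.534 kN, T_BC = 4.129 kN

ΣF_x = 0: −T_AC·cos58° + T_BC·cos33° = 0 → T_BC = 0.631856·T_AC.
ΣF_y = 0: T_AC·sin58° + T_BC·sin33° = 7.79.
Substitute: T_AC·(0.848048 + 0.631856·0.544639) = 7.79 → T_AC = 6.53424 ≈ 6.534 kN.
Then T_BC = 0.631856 × 6.53424 = 4.129 kN.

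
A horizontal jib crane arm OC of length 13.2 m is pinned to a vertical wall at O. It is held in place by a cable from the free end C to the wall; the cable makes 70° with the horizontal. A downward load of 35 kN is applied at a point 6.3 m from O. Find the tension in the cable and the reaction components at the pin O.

T = 17.78 kN, O_x = 6.080 kN, O_y = 18.30 kN

ΣM about O: T·sin70°·13.2 − 35·6.3 = 0 → T = 220.5/(13.2·0.939693) = 17.7766 ≈ 17.78 kN.
ΣF_x = 0: O_x − T·cos70° = 0 → O_x = 17.7766 × 0.34202 = 6.080 kN.
ΣF_y = 0: O_y + T·sin70° − 35 = 0 → O_y = 35 − 17.7766 × 0.939693 = 18.30 kN.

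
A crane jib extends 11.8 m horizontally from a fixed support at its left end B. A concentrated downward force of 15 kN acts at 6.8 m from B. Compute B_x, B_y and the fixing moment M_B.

B_x = 0, B_y = 15.00 kN, M_B = 102.0 kN·m

ΣF_x = 0: B_x = 0.
ΣF_y = 0: B_y − 15 = 0 → B_y = 15.00 kN.
ΣM about B: M_B − 15·6.8 = 0 → M_B = 102.0 kN·m.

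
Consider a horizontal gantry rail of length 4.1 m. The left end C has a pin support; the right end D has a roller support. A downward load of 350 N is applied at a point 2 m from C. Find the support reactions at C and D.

C_x = 0, C_y = 179.3 N, D_y = 170.7 N

Moments about C: D_y·4.1 − 350·2 = 0 → D_y = 700/4.1 = 170.732 ≈ 170.7 N.
ΣF_y = 0: C_y + 170.732 − 350 = 0 → C_y = 179.3 N.
ΣF_x = 0: no horizontal applied forces, so C_x = 0.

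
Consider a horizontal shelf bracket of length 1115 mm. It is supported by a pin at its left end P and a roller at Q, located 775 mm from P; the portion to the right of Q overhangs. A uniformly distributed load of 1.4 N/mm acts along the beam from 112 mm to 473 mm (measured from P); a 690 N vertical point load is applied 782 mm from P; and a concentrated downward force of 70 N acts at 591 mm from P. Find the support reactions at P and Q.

Resultant of the distributed load: 1.4 × 361 = 505.4 N at 292.5 mm from P.
ΣM about P: Q_y·775 − (1.4·361)·292.5 − 690·782 − 70·591 = 0 → Q_y = 728779.5/775 = 940.361 ≈ 940.4 N.
ΣF_y = 0: P_y + 940.361 − 1.4·361 − 690 − 70 = 0 → P_y = 325.0 N.
ΣF_x = 0: no horizontal applied forces, so P_x = 0.

P_x = 0, P_y = 325.0 N, Q_y = 940.4 N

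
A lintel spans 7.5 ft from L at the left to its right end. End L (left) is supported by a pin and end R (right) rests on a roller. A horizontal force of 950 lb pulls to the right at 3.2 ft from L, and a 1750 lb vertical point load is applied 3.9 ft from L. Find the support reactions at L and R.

L_x = -950.0 lb, L_y = 840.0 lb, R_y = 910.0 lb

Moments about L: R_y·7.5 − 1750·3.9 = 0 → R_y = 6825/7.5 = 910.0 lb.
ΣF_y = 0: L_y + 910 − 1750 = 0 → L_y = 840.0 lb.
ΣF_x = 0: L_x + 950 = 0 → L_x = -950.0 lb.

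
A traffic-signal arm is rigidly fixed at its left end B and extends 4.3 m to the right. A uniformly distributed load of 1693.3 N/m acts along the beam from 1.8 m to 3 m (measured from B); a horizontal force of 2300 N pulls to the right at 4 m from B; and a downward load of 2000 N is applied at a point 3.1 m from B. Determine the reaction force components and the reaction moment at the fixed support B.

B_x = -2300 N, B_y = 4032 N, M_B = 11080 N·m

Resultant of the distributed load: 1693.3 × 1.2 = 2031.96 N at 2.4 m from B.
ΣF_x = 0: B_x + 2300 = 0 → B_x = -2300 N.
ΣF_y = 0: B_y − 1693.3·1.2 − 2000 = 0 → B_y = 4032 N.
ΣM about B: M_B − (1693.3·1.2)·2.4 − 2000·3.1 = 0 → M_B = 11080 N·m.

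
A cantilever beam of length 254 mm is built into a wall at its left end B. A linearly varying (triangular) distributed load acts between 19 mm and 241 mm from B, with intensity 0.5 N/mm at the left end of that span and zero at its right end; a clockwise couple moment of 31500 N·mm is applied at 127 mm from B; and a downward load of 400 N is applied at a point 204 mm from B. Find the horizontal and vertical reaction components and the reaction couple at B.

B_x = 0, B_y = 455.5 N, M_B = 118300 N·mm

Resultant of the triangular load: ½ × 0.5 × 222 = 55.5 N, acting at 93 mm from B (one-third of the span from the peak).
ΣF_x = 0: B_x = 0.
ΣF_y = 0: B_y − ½·0.5·222 − 400 = 0 → B_y = 455.5 N.
ΣM about B: M_B − (½·0.5·222)·93 − 31500 − 400·204 = 0 → M_B = 118300 N·mm.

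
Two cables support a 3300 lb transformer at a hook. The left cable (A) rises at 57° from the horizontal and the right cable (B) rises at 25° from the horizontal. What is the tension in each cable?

T_A = 3020 lb, T_B = 1815 lb

ΣF_x = 0: −T_A·cos57° + T_B·cos25° = 0 → T_B = 0.600943·T_A.
ΣF_y = 0: T_A·sin57° + T_B·sin25° = 3300.
Substitute: T_A·(0.838671 + 0.600943·0.422618) = 3300 → T_A = 3020.21 ≈ 3020 lb.
Then T_B = 0.600943 × 3020.21 = 1815 lb.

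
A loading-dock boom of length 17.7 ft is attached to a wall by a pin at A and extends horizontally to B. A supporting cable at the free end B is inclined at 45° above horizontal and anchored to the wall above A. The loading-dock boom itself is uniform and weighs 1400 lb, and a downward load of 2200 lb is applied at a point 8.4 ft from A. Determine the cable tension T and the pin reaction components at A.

ΣM about A: T·sin45°·17.7 − 1400·8.85 − 2200·8.4 = 0 → T = 30870/(17.7·0.707107) = 2466.48 ≈ 2466 lb.
ΣF_x = 0: A_x − T·cos45° = 0 → A_x = 2466.48 × 0.707107 = 1744 lb.
ΣF_y = 0: A_y + T·sin45° − 1400 − 2200 = 0 → A_y = 3600 − 2466.48 × 0.707107 = 1856 lb.

T = 2466 lb, A_x = 1744 lb, A_y = 1856 lb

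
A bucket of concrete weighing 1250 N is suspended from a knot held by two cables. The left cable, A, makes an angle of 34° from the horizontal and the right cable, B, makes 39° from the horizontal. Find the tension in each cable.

ΣF_x = 0: −T_A·cos34° + T_B·cos39° = 0 → T_B = 1.06677·T_A.
ΣF_y = 0: T_A·sin34° + T_B·sin39° = 1250.
Substitute: T_A·(0.559193 + 1.06677·0.62932) = 1250 → T_A = 1015.82 ≈ 1016 N.
Then T_B = 1.06677 × 1015.82 = 1084 N.

T_A = 1016 N, T_B = 1084 N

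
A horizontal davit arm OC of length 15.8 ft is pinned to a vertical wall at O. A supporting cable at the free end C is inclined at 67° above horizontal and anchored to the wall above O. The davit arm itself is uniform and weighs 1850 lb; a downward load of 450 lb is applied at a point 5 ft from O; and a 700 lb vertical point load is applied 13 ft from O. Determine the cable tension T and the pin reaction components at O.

ΣM about O: T·sin67°·15.8 − 1850·7.9 − 450·5 − 700·13 = 0 → T = 25965/(15.8·0.920505) = 1785.27 ≈ 1785 lb.
ΣF_x = 0: O_x − T·cos67° = 0 → O_x = 1785.27 × 0.390731 = 697.6 lb.
ΣF_y = 0: O_y + T·sin67° − 1850 − 450 − 700 = 0 → O_y = 3000 − 1785.27 × 0.920505 = 1357 lb.

T = 1785 lb, O_x = 697.6 lb, O_y = 1357 lb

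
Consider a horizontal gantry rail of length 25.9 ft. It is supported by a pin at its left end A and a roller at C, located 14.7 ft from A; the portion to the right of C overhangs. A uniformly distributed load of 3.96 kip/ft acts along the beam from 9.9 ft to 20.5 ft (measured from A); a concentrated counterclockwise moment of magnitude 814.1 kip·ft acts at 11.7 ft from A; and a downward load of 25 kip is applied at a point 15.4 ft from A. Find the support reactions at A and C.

Resultant of the distributed load: 3.96 × 10.6 = 41.976 kip at 15.2 ft from A.
ΣM about A: C_y·14.7 − (3.96·10.6)·15.2 + 814.1 − 25·15.4 = 0 → C_y = 208.9352/14.7 = 14.2133 ≈ 14.21 kip.
ΣF_y = 0: A_y + 14.2133 − 3.96·10.6 − 25 = 0 → A_y = 52.76 kip.
ΣF_x = 0: no horizontal applied forces, so A_x = 0.

A_x = 0, A_y = 52.76 kip, C_y = 14.21 kip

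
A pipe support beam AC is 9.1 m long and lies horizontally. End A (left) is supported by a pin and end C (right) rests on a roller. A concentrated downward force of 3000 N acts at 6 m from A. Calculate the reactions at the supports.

A_x = 0, A_y = 1022 N, C_y = 1978 N

ΣM about A: C_y·9.1 − 3000·6 = 0 → C_y = 18000/9.1 = 1978.02 ≈ 1978 N.
ΣF_y = 0: A_y + 1978.02 − 3000 = 0 → A_y = 1022 N.
ΣF_x = 0: no horizontal applied forces, so A_x = 0.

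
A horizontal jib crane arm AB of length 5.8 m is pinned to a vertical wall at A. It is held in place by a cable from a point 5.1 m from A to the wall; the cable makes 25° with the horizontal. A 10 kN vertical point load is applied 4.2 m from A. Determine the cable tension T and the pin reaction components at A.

T = 19.49 kN, A_x = 17.66 kN, A_y = 1.765 kN

ΣM about A: T·sin25°·5.1 − 10·4.2 = 0 → T = 42/(5.1·0.422618) = 19.4864 ≈ 19.49 kN.
ΣF_x = 0: A_x − T·cos25° = 0 → A_x = 19.4864 × 0.906308 = 17.66 kN.
ΣF_y = 0: A_y + T·sin25° − 10 = 0 → A_y = 10 − 19.4864 × 0.422618 = 1.765 kN.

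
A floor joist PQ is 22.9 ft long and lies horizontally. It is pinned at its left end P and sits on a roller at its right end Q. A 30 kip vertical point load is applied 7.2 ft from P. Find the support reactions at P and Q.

Taking moments about P: Q_y·22.9 − 30·7.2 = 0 → Q_y = 216/22.9 = 9.43231 ≈ 9.432 kip.
ΣF_y = 0: P_y + 9.43231 − 30 = 0 → P_y = 20.57 kip.
ΣF_x = 0: no horizontal applied forces, so P_x = 0.

P_x = 0, P_y = 20.57 kip, Q_y = 9.432 kip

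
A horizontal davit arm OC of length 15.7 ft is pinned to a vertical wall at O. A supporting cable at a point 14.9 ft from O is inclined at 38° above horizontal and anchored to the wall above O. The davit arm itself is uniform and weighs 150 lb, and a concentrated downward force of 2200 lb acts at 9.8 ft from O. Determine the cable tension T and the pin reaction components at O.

T = 2479 lb, O_x = 1953 lb, O_y = 824.0 lb

ΣM about O: T·sin38°·14.9 − 150·7.85 − 2200·9.8 = 0 → T = 22737.5/(14.9·0.615661) = 2478.65 ≈ 2479 lb.
ΣF_x = 0: O_x − T·cos38° = 0 → O_x = 2478.65 × 0.788011 = 1953 lb.
ΣF_y = 0: O_y + T·sin38° − 150 − 2200 = 0 → O_y = 2350 − 2478.65 × 0.615661 = 824.0 lb.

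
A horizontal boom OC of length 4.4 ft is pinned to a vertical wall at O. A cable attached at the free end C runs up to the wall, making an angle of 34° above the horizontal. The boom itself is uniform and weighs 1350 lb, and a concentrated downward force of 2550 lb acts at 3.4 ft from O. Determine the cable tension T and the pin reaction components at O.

ΣM about O: T·sin34°·4.4 − 1350·2.2 − 2550·3.4 = 0 → T = 11640/(4.4·0.559193) = 4730.84 ≈ 4731 lb.
ΣF_x = 0: O_x − T·cos34° = 0 → O_x = 4730.84 × 0.829038 = 3922 lb.
ΣF_y = 0: O_y + T·sin34° − 1350 − 2550 = 0 → O_y = 3900 − 4730.84 × 0.559193 = 1255 lb.

T = 4731 lb, O_x = 3922 lb, O_y = 1255 lb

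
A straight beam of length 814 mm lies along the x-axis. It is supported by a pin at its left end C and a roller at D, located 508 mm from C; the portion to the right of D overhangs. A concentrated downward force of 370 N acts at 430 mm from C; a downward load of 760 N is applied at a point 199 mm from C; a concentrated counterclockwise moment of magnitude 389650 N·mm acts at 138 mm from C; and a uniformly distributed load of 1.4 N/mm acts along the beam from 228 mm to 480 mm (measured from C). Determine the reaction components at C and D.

C_x = 0, C_y = 1393 N, D_y = 89.73 N

Resultant of the distributed load: 1.4 × 252 = 352.8 N at 354 mm from C.
Moments about C: D_y·508 − 370·430 − 760·199 + 389650 − (1.4·252)·354 = 0 → D_y = 45581.2/508 = 89.7268 ≈ 89.73 N.
ΣF_y = 0: C_y + 89.7268 − 370 − 760 − 1.4·252 = 0 → C_y = 1393 N.
ΣF_x = 0: no horizontal applied forces, so C_x = 0.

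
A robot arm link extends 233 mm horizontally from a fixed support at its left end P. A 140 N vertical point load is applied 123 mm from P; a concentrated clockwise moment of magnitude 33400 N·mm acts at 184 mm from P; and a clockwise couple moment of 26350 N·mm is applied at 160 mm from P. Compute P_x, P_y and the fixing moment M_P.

ΣF_x = 0: P_x = 0.
ΣF_y = 0: P_y − 140 = 0 → P_y = 140.0 N.
ΣM about P: M_P − 140·123 − 33400 − 26350 = 0 → M_P = 76970 N·mm.

P_x = 0, P_y = 140.0 N, M_P = 76970 N·mm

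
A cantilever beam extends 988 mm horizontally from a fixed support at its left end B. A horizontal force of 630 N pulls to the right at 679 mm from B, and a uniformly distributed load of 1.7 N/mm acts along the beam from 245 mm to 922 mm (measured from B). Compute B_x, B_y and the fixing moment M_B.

Resultant of the distributed load: 1.7 × 677 = 1150.9 N at 583.5 mm from B.
ΣF_x = 0: B_x + 630 = 0 → B_x = -630.0 N.
ΣF_y = 0: B_y − 1.7·677 = 0 → B_y = 1151 N.
ΣM about B: M_B − (1.7·677)·583.5 = 0 → M_B = 671600 N·mm.

B_x = -630.0 N, B_y = 1151 N, M_B = 671600 N·mm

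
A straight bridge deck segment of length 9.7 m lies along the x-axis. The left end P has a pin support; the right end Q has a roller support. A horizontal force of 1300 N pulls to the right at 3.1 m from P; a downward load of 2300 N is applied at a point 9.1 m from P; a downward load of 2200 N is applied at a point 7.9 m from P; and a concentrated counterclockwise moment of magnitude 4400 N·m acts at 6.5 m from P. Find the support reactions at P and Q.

P_x = -1300 N, P_y = 1004 N, Q_y = 3496 N

Taking moments about P: Q_y·9.7 − 2300·9.1 − 2200·7.9 + 4400 = 0 → Q_y = 33910/9.7 = 3495.88 ≈ 3496 N.
ΣF_y = 0: P_y + 3495.88 − 2300 − 2200 = 0 → P_y = 1004 N.
ΣF_x = 0: P_x + 1300 = 0 → P_x = -1300 N.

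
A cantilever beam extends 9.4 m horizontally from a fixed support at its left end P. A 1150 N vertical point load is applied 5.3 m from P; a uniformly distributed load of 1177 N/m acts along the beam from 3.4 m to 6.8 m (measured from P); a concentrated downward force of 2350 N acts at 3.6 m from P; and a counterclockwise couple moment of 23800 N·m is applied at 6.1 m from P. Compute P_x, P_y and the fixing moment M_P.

Resultant of the distributed load: 1177 × 3.4 = 4001.8 N at 5.1 m from P.
ΣF_x = 0: P_x = 0.
ΣF_y = 0: P_y − 1150 − 1177·3.4 − 2350 = 0 → P_y = 7502 N.
ΣM about P: M_P − 1150·5.3 − (1177·3.4)·5.1 − 2350·3.6 + 23800 = 0 → M_P = 11160 N·m.

P_x = 0, P_y = 7502 N, M_P = 11160 N·m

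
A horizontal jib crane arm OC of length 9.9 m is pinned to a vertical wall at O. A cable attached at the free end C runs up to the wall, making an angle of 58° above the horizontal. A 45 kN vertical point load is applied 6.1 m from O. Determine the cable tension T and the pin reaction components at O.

ΣM about O: T·sin58°·9.9 − 45·6.1 = 0 → T = 274.5/(9.9·0.848048) = 32.6954 ≈ 32.70 kN.
ΣF_x = 0: O_x − T·cos58° = 0 → O_x = 32.6954 × 0.529919 = 17.33 kN.
ΣF_y = 0: O_y + T·sin58° − 45 = 0 → O_y = 45 − 32.6954 × 0.848048 = 17.27 kN.

T = 32.70 kN, O_x = 17.33 kN, O_y = 17.27 kN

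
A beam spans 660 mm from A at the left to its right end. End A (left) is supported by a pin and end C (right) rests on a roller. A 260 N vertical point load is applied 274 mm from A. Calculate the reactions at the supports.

A_x = 0, A_y = 152.1 N, C_y = 107.9 N

Moments about A: C_y·660 − 260·274 = 0 → C_y = 71240/660 = 107.939 ≈ 107.9 N.
ΣF_y = 0: A_y + 107.939 − 260 = 0 → A_y = 152.1 N.
ΣF_x = 0: no horizontal applied forces, so A_x = 0.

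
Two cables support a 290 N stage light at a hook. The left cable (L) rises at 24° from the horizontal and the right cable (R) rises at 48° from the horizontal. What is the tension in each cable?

ΣF_x = 0: −T_L·cos24° + T_R·cos48° = 0 → T_R = 1.36527·T_L.
ΣF_y = 0: T_L·sin24° + T_R·sin48° = 290.
Substitute: T_L·(0.406737 + 1.36527·0.743145) = 290 → T_L = 204.034 ≈ 204.0 N.
Then T_R = 1.36527 × 204.034 = 278.6 N.

T_L = 204.0 N, T_R = 278.6 N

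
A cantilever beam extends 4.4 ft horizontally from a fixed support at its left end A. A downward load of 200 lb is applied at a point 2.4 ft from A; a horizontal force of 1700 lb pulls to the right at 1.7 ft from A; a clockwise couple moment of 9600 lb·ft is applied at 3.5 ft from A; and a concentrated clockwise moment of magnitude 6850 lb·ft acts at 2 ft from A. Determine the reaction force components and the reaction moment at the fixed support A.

ΣF_x = 0: A_x + 1700 = 0 → A_x = -1700 lb.
ΣF_y = 0: A_y − 200 = 0 → A_y = 200.0 lb.
ΣM about A: M_A − 200·2.4 − 9600 − 6850 = 0 → M_A = 16930 lb·ft.

A_x = -1700 lb, A_y = 200.0 lb, M_A = 16930 lb·ft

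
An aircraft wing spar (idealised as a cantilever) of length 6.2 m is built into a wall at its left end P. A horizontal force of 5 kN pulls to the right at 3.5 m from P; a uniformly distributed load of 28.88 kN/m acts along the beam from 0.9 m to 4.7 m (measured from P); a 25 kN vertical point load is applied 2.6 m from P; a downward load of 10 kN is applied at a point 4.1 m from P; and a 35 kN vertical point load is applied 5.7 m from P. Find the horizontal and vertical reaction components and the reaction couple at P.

Resultant of the distributed load: 28.88 × 3.8 = 109.744 kN at 2.8 m from P.
ΣF_x = 0: P_x + 5 = 0 → P_x = -5.000 kN.
ΣF_y = 0: P_y − 28.88·3.8 − 25 − 10 − 35 = 0 → P_y = 179.7 kN.
ΣM about P: M_P − (28.88·3.8)·2.8 − 25·2.6 − 10·4.1 − 35·5.7 = 0 → M_P = 612.8 kN·m.

P_x = -5.000 kN, P_y = 179.7 kN, M_P = 612.8 kN·m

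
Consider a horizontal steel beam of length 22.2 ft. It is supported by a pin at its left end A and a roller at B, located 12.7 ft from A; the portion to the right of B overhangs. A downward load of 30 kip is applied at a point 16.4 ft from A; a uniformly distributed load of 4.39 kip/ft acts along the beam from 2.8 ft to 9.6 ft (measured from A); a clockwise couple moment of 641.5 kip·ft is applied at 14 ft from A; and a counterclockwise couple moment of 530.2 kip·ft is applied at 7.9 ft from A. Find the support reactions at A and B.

Resultant of the distributed load: 4.39 × 6.8 = 29.852 kip at 6.2 ft from A.
Moments about A: B_y·12.7 − 30·16.4 − (4.39·6.8)·6.2 − 641.5 + 530.2 = 0 → B_y = 788.3824/12.7 = 62.0774 ≈ 62.08 kip.
ΣF_y = 0: A_y + 62.0774 − 30 − 4.39·6.8 = 0 → A_y = -2.225 kip.
ΣF_x = 0: no horizontal applied forces, so A_x = 0.

A_x = 0, A_y = -2.225 kip, B_y = 62.08 kip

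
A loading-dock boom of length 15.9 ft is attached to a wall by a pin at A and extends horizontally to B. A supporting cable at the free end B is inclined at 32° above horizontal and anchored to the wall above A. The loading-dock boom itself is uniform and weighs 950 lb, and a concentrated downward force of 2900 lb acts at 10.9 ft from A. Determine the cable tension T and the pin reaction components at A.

ΣM about A: T·sin32°·15.9 − 950·7.95 − 2900·10.9 = 0 → T = 39162.5/(15.9·0.529919) = 4647.98 ≈ 4648 lb.
ΣF_x = 0: A_x − T·cos32° = 0 → A_x = 4647.98 × 0.848048 = 3942 lb.
ΣF_y = 0: A_y + T·sin32° − 950 − 2900 = 0 → A_y = 3850 − 4647.98 × 0.529919 = 1387 lb.

T = 4648 lb, A_x = 3942 lb, A_y = 1387 lb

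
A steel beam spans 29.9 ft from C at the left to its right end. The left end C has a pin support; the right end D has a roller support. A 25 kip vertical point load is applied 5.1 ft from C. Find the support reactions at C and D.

Moments about C: D_y·29.9 − 25·5.1 = 0 → D_y = 127.5/29.9 = 4.26421 ≈ 4.264 kip.
ΣF_y = 0: C_y + 4.26421 − 25 = 0 → C_y = 20.74 kip.
ΣF_x = 0: no horizontal applied forces, so C_x = 0.

C_x = 0, C_y = 20.74 kip, D_y = 4.264 kip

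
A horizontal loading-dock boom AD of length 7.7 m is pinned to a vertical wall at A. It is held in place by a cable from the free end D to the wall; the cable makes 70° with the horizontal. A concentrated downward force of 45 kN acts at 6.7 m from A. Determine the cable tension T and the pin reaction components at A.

T = 41.67 kN, A_x = 14.25 kN, A_y = 5.844 kN

ΣM about A: T·sin70°·7.7 − 45·6.7 = 0 → T = 301.5/(7.7·0.939693) = 41.6688 ≈ 41.67 kN.
ΣF_x = 0: A_x − T·cos70° = 0 → A_x = 41.6688 × 0.34202 = 14.25 kN.
ΣF_y = 0: A_y + T·sin70° − 45 = 0 → A_y = 45 − 41.6688 × 0.939693 = 5.844 kN.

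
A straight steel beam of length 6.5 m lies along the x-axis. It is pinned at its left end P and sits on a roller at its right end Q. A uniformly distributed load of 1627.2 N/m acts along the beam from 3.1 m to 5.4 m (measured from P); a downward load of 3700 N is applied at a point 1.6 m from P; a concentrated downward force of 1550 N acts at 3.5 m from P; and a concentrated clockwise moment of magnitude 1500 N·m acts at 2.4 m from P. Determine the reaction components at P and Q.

Resultant of the distributed load: 1627.2 × 2.3 = 3742.56 N at 4.25 m from P.
Taking moments about P: Q_y·6.5 − (1627.2·2.3)·4.25 − 3700·1.6 − 1550·3.5 − 1500 = 0 → Q_y = 28750.88/6.5 = 4423.21 ≈ 4423 N.
ΣF_y = 0: P_y + 4423.21 − 1627.2·2.3 − 3700 − 1550 = 0 → P_y = 4569 N.
ΣF_x = 0: no horizontal applied forces, so P_x = 0.

P_x = 0, P_y = 4569 N, Q_y = 4423 N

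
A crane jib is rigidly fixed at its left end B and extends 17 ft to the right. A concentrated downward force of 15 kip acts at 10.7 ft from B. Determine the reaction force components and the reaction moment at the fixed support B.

B_x = 0, B_y = 15.00 kip, M_B = 160.5 kip·ft

ΣF_x = 0: B_x = 0.
ΣF_y = 0: B_y − 15 = 0 → B_y = 15.00 kip.
ΣM about B: M_B − 15·10.7 = 0 → M_B = 160.5 kip·ft.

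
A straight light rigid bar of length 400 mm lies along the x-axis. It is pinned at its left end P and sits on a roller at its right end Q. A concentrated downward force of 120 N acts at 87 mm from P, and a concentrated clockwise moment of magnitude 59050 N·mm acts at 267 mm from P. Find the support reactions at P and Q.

Taking moments about P: Q_y·400 − 120·87 − 59050 = 0 → Q_y = 69490/400 = 173.725 ≈ 173.7 N.
ΣF_y = 0: P_y + 173.725 − 120 = 0 → P_y = -53.72 N.
ΣF_x = 0: no horizontal applied forces, so P_x = 0.

P_x = 0, P_y = -53.72 N, Q_y = 173.7 N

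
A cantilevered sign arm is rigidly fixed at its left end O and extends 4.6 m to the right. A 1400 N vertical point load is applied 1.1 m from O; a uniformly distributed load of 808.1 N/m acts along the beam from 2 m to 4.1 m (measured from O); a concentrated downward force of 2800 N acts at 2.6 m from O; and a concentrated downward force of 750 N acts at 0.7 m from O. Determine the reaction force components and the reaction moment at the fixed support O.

Resultant of the distributed load: 808.1 × 2.1 = 1697.01 N at 3.05 m from O.
ΣF_x = 0: O_x = 0.
ΣF_y = 0: O_y − 1400 − 808.1·2.1 − 2800 − 750 = 0 → O_y = 6647 N.
ΣM about O: M_O − 1400·1.1 − (808.1·2.1)·3.05 − 2800·2.6 − 750·0.7 = 0 → M_O = 14520 N·m.

O_x = 0, O_y = 6647 N, M_O = 14520 N·m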